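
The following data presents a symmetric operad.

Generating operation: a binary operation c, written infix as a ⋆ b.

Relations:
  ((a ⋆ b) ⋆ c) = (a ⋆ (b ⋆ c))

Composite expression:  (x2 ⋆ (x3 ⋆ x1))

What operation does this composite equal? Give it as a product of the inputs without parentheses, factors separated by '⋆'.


x2 ⋆ x3 ⋆ x1

The c-tree's shape is irrelevant; the x-reading-order decides.
(x3 ⋆ x1) linearizes to x3 ⋆ x1
(x2 ⋆ (x3 ⋆ x1)) linearizes to x2 ⋆ x3 ⋆ x1


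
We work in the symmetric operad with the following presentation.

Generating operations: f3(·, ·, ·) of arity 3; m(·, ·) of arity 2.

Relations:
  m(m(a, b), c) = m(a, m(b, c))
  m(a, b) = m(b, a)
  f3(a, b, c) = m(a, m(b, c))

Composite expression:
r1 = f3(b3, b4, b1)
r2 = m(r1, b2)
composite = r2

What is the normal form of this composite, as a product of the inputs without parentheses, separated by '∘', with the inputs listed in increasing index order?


b1 ∘ b2 ∘ b3 ∘ b4

Both nesting and order wash out for m; what remains is which b's occur.
f3(b3, b4, b1) reduces to b3 ∘ b4 ∘ b1
m(f3(b3, b4, b1), b2) reduces to b3 ∘ b4 ∘ b1 ∘ b2
rearranged into index order: b1 ∘ b2 ∘ b3 ∘ b4


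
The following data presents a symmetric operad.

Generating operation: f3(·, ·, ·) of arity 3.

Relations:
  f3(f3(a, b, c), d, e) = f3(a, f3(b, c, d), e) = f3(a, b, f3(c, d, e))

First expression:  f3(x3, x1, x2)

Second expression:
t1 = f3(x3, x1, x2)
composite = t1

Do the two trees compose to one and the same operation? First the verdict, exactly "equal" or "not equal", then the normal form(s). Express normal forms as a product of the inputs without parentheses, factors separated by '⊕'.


equal; both compose to x3 ⊕ x1 ⊕ x2

Normal form of the first expression: x3 ⊕ x1 ⊕ x2
Normal form of the second expression: x3 ⊕ x1 ⊕ x2
Same normal form: equal.


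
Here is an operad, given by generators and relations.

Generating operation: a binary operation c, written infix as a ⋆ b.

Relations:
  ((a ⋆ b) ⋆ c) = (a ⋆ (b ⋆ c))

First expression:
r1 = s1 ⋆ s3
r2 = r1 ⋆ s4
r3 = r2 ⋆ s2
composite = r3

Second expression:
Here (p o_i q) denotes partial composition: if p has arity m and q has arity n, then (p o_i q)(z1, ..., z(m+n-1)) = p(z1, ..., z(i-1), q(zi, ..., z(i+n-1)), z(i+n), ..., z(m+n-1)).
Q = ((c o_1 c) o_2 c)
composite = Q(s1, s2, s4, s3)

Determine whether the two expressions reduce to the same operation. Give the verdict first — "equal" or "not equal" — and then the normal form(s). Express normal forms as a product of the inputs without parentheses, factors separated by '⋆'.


The first composite normalizes to s1 ⋆ s3 ⋆ s4 ⋆ s2
The second composite normalizes to s1 ⋆ s2 ⋆ s4 ⋆ s3
Distinct normal forms: not equal.

not equal; first: s1 ⋆ s3 ⋆ s4 ⋆ s2; second: s1 ⋆ s2 ⋆ s4 ⋆ s3


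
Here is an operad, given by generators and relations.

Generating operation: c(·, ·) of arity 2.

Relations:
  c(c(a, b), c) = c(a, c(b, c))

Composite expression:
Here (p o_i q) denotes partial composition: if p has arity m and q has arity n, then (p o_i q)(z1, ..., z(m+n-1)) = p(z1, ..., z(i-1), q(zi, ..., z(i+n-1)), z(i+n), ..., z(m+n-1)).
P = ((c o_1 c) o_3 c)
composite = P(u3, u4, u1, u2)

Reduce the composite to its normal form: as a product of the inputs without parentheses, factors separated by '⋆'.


u3 ⋆ u4 ⋆ u1 ⋆ u2

The c-tree's shape is irrelevant; the u-reading-order decides.
c(u3, u4) unparenthesizes to u3 ⋆ u4
c(u1, u2) unparenthesizes to u1 ⋆ u2
c(c(u3, u4), c(u1, u2)) unparenthesizes to u3 ⋆ u4 ⋆ u1 ⋆ u2


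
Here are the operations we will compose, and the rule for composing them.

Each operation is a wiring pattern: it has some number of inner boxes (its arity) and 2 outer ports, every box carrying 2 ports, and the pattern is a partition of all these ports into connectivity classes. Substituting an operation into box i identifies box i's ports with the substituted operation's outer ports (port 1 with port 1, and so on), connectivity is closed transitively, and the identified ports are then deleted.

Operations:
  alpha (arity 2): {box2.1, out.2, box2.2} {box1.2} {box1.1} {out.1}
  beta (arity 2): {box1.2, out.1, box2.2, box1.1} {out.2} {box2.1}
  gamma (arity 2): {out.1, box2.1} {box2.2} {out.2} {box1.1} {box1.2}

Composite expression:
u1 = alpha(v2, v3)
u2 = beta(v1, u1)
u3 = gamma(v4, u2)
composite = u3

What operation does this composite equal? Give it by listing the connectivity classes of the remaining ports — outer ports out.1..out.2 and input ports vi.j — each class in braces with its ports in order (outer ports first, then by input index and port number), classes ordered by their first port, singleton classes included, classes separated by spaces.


Connectivity passes through glued gamma-boundaries; trace each wire chain.
through alpha, on inputs (v2, v3): {out.1} {out.2, v3.1, v3.2} {v2.1} {v2.2} (out.j = stage outer ports)
through beta, on inputs (v1, v2, v3): {out.1, v1.1, v1.2, v3.1, v3.2} {out.2} {v2.1} {v2.2} (out.j = stage outer ports)
through gamma, on inputs (v4, v1, v2, v3): {out.1, v1.1, v1.2, v3.1, v3.2} {out.2} {v2.1} {v2.2} {v4.1} {v4.2} (out.j = stage outer ports)

{out.1, v1.1, v1.2, v3.1, v3.2} {out.2} {v2.1} {v2.2} {v4.1} {v4.2}


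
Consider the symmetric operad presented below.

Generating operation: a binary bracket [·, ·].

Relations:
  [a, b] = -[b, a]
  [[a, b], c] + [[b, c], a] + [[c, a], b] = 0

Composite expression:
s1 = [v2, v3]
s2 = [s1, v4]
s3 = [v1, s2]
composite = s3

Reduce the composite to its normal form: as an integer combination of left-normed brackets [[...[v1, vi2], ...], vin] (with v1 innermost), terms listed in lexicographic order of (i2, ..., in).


A multilinear Lie element is pinned by v1-initial words (v1 innermost).
Composite bracket: [v1, [[v2, v3], v4]]
Each bracket splits as ab - ba, giving 8 signed words (2^3 = 8).
Coefficients come from the v1-initial words:
  word v1v2v3v4 has sign +1, contributing +[[[v1, v2], v3], v4]
  word v1v3v2v4 has sign -1, contributing -[[[v1, v3], v2], v4]
  word v1v4v2v3 has sign -1, contributing -[[[v1, v4], v2], v3]
  word v1v4v3v2 has sign +1, contributing +[[[v1, v4], v3], v2]

[[[v1, v2], v3], v4] - [[[v1, v3], v2], v4] - [[[v1, v4], v2], v3] + [[[v1, v4], v3], v2]


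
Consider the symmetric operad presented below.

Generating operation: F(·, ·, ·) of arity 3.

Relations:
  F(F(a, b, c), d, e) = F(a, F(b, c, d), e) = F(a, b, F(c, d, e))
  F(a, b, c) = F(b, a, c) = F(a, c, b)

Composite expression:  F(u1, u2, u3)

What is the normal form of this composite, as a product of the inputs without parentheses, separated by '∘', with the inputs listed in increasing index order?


With F associative and commutative, the u-input set is all that matters.
F(u1, u2, u3) unparenthesizes to u1 ∘ u2 ∘ u3
rearranged into index order: u1 ∘ u2 ∘ u3

u1 ∘ u2 ∘ u3


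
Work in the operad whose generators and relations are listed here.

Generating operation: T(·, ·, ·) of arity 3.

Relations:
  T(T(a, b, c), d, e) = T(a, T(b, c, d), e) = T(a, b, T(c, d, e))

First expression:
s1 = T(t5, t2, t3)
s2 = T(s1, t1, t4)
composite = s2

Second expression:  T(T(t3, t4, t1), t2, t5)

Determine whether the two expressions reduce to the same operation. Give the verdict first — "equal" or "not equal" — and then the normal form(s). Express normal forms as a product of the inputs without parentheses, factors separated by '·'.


not equal; the first gives t5 · t2 · t3 · t1 · t4 and the second t3 · t4 · t1 · t2 · t5


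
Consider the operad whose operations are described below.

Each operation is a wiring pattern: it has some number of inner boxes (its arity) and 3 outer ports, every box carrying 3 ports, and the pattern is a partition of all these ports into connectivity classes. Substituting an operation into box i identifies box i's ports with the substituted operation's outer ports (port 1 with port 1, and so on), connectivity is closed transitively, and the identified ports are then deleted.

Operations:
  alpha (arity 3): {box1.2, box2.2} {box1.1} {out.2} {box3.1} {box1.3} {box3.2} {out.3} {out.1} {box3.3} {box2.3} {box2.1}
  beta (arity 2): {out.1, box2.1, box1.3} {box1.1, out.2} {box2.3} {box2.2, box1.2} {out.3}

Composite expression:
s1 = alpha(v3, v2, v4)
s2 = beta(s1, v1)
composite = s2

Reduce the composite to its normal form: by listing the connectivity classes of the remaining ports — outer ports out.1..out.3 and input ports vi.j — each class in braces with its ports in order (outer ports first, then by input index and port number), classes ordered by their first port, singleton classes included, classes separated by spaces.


{out.1, v1.1} {out.2} {out.3} {v1.2} {v1.3} {v2.1} {v2.2, v3.2} {v2.3} {v3.1} {v3.3} {v4.1} {v4.2} {v4.3}

Treat the ports identified at beta as solder joints: merge, then drop.
after alpha, the pattern on (v3, v2, v4) reads {out.1} {out.2} {out.3} {v2.1} {v2.2, v3.2} {v2.3} {v3.1} {v3.3} {v4.1} {v4.2} {v4.3} (out.j = its outer ports)
after beta, the pattern on (v3, v2, v4, v1) reads {out.1, v1.1} {out.2} {out.3} {v1.2} {v1.3} {v2.1} {v2.2, v3.2} {v2.3} {v3.1} {v3.3} {v4.1} {v4.2} {v4.3} (out.j = its outer ports)


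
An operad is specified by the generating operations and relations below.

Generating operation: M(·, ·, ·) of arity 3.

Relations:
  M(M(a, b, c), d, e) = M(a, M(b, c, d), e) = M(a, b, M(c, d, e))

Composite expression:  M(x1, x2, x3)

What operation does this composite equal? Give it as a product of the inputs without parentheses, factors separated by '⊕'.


Under associativity of M, the answer is the x's in reading order.
M(x1, x2, x3) unparenthesizes to x1 ⊕ x2 ⊕ x3

x1 ⊕ x2 ⊕ x3


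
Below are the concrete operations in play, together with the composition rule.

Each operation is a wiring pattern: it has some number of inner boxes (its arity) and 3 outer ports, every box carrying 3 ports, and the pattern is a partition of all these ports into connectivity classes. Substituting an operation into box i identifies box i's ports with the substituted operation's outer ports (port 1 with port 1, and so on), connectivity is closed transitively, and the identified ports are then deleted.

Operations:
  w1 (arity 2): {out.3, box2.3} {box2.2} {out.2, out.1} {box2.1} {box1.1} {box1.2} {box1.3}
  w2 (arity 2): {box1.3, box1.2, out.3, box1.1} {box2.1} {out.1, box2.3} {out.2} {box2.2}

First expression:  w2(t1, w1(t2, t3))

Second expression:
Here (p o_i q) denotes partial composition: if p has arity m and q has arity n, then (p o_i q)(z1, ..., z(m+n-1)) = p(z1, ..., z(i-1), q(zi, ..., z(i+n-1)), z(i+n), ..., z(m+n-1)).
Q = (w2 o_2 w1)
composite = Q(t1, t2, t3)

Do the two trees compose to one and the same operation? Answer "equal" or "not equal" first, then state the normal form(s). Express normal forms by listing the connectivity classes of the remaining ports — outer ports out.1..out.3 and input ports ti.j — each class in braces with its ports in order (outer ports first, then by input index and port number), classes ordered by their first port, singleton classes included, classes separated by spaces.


equal: each reduces to {out.1, t3.3} {out.2} {out.3, t1.1, t1.2, t1.3} {t2.1} {t2.2} {t2.3} {t3.1} {t3.2}

Reducing the first expression gives {out.1, t3.3} {out.2} {out.3, t1.1, t1.2, t1.3} {t2.1} {t2.2} {t2.3} {t3.1} {t3.2}
Reducing the second expression gives {out.1, t3.3} {out.2} {out.3, t1.1, t1.2, t1.3} {t2.1} {t2.2} {t2.3} {t3.1} {t3.2}
One common form — equal.


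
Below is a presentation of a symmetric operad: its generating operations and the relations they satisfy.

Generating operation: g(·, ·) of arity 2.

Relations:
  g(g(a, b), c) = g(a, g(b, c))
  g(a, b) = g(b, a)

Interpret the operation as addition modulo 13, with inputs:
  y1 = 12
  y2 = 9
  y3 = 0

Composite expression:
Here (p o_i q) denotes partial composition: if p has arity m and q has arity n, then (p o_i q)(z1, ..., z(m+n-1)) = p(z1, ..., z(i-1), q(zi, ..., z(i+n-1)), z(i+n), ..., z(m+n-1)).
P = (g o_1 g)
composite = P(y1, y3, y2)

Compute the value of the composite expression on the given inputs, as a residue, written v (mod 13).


8 (mod 13)

g(y1, y3) = 12
g(g(y1, y3), y2) = 8


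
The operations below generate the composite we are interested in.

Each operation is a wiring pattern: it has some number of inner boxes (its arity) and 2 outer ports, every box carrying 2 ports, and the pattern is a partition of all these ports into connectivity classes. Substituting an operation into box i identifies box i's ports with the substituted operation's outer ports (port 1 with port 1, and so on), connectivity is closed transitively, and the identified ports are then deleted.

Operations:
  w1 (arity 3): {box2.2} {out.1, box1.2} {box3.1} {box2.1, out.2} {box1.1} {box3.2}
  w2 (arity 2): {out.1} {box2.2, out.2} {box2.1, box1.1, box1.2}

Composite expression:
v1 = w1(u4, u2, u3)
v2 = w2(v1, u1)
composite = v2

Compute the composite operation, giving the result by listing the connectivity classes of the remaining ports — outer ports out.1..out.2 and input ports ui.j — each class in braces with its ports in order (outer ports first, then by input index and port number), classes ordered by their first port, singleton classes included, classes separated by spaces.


{out.1} {out.2, u1.2} {u1.1, u2.1, u4.2} {u2.2} {u3.1} {u3.2} {u4.1}

Connectivity passes through glued w2-boundaries; trace each wire chain.
through w1, on inputs (u4, u2, u3): {out.1, u4.2} {out.2, u2.1} {u2.2} {u3.1} {u3.2} {u4.1} (out.j = stage outer ports)
through w2, on inputs (u4, u2, u3, u1): {out.1} {out.2, u1.2} {u1.1, u2.1, u4.2} {u2.2} {u3.1} {u3.2} {u4.1} (out.j = stage outer ports)


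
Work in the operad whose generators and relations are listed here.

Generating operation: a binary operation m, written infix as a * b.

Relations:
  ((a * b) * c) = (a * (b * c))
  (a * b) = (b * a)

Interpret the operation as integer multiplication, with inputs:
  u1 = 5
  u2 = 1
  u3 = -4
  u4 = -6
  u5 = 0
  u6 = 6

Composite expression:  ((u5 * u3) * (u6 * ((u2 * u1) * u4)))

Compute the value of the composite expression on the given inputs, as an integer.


0

(u5 * u3) = 0
(u2 * u1) = 5
((u2 * u1) * u4) = -30
(u6 * ((u2 * u1) * u4)) = -180
((u5 * u3) * (u6 * ((u2 * u1) * u4))) = 0


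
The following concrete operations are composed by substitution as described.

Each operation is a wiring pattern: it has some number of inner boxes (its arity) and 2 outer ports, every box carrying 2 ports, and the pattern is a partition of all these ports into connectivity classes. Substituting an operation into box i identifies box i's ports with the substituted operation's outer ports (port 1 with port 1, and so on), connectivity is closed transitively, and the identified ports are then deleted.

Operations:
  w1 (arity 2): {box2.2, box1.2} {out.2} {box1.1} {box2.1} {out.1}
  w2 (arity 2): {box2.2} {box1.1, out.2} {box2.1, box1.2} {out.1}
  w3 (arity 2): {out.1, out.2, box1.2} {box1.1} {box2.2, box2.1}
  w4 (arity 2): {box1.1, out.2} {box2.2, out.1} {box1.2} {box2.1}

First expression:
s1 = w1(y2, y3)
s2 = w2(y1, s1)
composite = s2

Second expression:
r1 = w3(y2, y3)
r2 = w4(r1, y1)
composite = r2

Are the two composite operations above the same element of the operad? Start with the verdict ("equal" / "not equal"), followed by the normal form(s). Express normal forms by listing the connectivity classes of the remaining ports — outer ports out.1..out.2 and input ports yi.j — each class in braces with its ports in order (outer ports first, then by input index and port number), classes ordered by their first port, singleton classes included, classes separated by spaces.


not equal: they reduce to {out.1} {out.2, y1.1} {y1.2} {y2.1} {y2.2, y3.2} {y3.1} and {out.1, y1.2} {out.2, y2.2} {y1.1} {y2.1} {y3.1, y3.2}

Normal form of the first expression: {out.1} {out.2, y1.1} {y1.2} {y2.1} {y2.2, y3.2} {y3.1}
Normal form of the second expression: {out.1, y1.2} {out.2, y2.2} {y1.1} {y2.1} {y3.1, y3.2}
Different reductions; not equal.


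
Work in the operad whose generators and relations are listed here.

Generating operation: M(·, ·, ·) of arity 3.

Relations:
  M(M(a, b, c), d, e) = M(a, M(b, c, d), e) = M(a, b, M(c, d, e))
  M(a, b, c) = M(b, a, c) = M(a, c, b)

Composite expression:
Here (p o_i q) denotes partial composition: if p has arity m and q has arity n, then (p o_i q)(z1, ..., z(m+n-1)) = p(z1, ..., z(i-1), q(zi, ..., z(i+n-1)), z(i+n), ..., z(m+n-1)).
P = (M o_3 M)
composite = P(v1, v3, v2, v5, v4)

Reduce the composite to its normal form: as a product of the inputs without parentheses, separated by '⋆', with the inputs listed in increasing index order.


v1 ⋆ v2 ⋆ v3 ⋆ v4 ⋆ v5

Any arrangement under M is one operation, so sort the v-inputs.
M(v2, v5, v4) spells out as v2 ⋆ v5 ⋆ v4
M(v1, v3, M(v2, v5, v4)) spells out as v1 ⋆ v3 ⋆ v2 ⋆ v5 ⋆ v4
rearranged into index order: v1 ⋆ v2 ⋆ v3 ⋆ v4 ⋆ v5


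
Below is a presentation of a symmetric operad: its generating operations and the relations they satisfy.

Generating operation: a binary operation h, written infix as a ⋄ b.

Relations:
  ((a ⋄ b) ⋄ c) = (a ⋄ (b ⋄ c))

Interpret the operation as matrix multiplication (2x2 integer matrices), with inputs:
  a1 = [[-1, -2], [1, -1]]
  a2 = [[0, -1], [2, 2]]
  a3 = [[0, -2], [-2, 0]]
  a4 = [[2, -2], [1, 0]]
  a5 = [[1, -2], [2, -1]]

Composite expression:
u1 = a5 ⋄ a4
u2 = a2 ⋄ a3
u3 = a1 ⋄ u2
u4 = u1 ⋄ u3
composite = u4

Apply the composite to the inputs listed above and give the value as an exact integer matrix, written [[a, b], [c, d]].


[[-12, -8], [-6, 8]]

(a5 ⋄ a4) = [[0, -2], [3, -4]]
(a2 ⋄ a3) = [[2, 0], [-4, -4]]
(a1 ⋄ (a2 ⋄ a3)) = [[6, 8], [6, 4]]
((a5 ⋄ a4) ⋄ (a1 ⋄ (a2 ⋄ a3))) = [[-12, -8], [-6, 8]]


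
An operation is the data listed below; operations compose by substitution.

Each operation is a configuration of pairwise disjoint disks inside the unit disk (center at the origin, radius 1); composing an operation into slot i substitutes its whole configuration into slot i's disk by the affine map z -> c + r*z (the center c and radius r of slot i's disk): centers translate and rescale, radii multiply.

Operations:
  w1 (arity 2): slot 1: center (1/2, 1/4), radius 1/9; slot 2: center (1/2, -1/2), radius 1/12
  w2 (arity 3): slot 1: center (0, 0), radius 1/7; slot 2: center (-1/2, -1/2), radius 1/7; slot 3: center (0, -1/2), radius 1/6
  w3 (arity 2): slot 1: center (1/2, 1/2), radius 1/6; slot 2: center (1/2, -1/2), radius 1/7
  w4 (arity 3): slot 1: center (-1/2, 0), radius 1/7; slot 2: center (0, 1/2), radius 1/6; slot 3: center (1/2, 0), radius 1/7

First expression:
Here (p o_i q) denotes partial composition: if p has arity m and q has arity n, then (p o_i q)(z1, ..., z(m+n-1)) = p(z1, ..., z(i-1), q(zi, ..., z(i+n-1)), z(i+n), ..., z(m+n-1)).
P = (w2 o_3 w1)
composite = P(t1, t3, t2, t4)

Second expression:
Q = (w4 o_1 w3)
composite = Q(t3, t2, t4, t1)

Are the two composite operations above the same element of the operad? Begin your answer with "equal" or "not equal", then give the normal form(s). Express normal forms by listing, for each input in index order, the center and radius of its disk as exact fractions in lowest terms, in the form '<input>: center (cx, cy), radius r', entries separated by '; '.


not equal; first: t1: center (0, 0), radius 1/7; t2: center (1/12, -11/24), radius 1/54; t3: center (-1/2, -1/2), radius 1/7; t4: center (1/12, -7/12), radius 1/72; second: t1: center (1/2, 0), radius 1/7; t2: center (-3/7, -1/14), radius 1/49; t3: center (-3/7, 1/14), radius 1/42; t4: center (0, 1/2), radius 1/6


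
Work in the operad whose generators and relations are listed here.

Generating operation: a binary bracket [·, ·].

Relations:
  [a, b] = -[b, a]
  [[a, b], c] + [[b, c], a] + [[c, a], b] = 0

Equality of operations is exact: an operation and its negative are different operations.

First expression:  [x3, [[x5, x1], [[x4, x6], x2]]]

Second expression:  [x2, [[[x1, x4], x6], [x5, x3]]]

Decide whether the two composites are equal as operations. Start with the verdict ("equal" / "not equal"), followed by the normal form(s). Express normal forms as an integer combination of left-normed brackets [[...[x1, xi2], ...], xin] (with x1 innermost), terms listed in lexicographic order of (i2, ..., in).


not equal; the first gives -[[[[[x1, x5], x2], x4], x6], x3] + [[[[[x1, x5], x2], x6], x4], x3] + [[[[[x1, x5], x4], x6], x2], x3] - [[[[[x1, x5], x6], x4], x2], x3] and the second [[[[[x1, x4], x6], x3], x5], x2] - [[[[[x1, x4], x6], x5], x3], x2]

Reducing the first expression gives -[[[[[x1, x5], x2], x4], x6], x3] + [[[[[x1, x5], x2], x6], x4], x3] + [[[[[x1, x5], x4], x6], x2], x3] - [[[[[x1, x5], x6], x4], x2], x3]
Reducing the second expression gives [[[[[x1, x4], x6], x3], x5], x2] - [[[[[x1, x4], x6], x5], x3], x2]
The forms do not match — not equal.


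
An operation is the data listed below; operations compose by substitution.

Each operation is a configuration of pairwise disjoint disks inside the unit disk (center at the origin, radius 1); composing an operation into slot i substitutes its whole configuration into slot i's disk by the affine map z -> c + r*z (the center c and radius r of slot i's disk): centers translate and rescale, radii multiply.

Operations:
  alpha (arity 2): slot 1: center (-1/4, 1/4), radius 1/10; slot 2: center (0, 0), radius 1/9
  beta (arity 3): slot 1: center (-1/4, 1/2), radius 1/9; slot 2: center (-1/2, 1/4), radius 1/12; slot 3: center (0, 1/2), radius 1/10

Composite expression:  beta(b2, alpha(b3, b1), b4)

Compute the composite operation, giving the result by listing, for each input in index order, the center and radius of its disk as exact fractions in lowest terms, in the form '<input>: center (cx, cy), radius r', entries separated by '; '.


b1: center (-1/2, 1/4), radius 1/108; b2: center (-1/4, 1/2), radius 1/9; b3: center (-25/48, 13/48), radius 1/120; b4: center (0, 1/2), radius 1/10

Nesting under beta composes maps z -> c + r*z down each b-path.
input b2: applying the 1 nested substitution gives center (-1/4, 1/2), radius 1/9
input b3: applying the 2 nested substitutions gives center (-25/48, 13/48), radius 1/120
input b1: applying the 2 nested substitutions gives center (-1/2, 1/4), radius 1/108
input b4: applying the 1 nested substitution gives center (0, 1/2), radius 1/10


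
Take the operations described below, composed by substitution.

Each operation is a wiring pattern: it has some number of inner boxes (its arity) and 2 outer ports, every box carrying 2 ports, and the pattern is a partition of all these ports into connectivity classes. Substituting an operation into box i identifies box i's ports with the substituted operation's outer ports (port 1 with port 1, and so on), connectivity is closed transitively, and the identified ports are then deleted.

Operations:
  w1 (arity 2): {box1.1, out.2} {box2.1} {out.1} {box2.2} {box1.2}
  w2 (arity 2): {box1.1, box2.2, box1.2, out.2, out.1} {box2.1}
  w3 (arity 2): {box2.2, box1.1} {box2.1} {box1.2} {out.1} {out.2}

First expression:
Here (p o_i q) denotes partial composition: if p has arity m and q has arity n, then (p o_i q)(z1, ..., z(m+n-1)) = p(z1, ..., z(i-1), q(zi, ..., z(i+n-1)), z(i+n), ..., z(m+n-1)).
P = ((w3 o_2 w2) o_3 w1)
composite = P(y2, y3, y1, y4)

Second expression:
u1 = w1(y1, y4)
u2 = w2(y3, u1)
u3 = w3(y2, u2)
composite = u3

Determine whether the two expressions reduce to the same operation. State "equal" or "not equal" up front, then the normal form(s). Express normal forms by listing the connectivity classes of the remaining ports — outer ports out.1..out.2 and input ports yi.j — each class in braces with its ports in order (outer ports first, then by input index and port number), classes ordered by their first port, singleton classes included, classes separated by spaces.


equal; the common form is {out.1} {out.2} {y1.1, y2.1, y3.1, y3.2} {y1.2} {y2.2} {y4.1} {y4.2}

In normal form, the first expression is {out.1} {out.2} {y1.1, y2.1, y3.1, y3.2} {y1.2} {y2.2} {y4.1} {y4.2}
In normal form, the second expression is {out.1} {out.2} {y1.1, y2.1, y3.1, y3.2} {y1.2} {y2.2} {y4.1} {y4.2}
Both agree, so they are equal.


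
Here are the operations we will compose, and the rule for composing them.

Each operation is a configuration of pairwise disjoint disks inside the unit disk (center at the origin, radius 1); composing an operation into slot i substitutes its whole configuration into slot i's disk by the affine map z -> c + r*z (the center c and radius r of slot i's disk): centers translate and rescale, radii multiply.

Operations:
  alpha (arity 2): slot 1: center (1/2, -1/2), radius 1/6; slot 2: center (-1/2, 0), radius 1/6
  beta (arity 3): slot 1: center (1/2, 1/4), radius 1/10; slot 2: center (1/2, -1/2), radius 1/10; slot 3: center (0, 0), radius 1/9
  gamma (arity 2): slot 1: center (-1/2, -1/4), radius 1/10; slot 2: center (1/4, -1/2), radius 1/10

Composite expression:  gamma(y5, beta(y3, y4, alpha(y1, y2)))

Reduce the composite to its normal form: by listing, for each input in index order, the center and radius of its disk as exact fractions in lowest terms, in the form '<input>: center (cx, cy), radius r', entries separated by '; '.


y1: center (23/90, -91/180), radius 1/540; y2: center (11/45, -1/2), radius 1/540; y3: center (3/10, -19/40), radius 1/100; y4: center (3/10, -11/20), radius 1/100; y5: center (-1/2, -1/4), radius 1/10


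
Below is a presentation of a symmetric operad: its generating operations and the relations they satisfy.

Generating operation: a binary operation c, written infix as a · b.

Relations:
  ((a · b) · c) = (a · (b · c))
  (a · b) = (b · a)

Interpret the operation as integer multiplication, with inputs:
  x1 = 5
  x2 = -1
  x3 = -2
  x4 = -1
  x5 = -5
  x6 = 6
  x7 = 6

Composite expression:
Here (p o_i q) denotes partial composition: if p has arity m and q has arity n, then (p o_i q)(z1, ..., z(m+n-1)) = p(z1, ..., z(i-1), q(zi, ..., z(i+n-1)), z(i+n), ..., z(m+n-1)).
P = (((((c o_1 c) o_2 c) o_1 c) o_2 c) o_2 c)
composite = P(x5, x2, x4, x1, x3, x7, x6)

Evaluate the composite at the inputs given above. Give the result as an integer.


1800


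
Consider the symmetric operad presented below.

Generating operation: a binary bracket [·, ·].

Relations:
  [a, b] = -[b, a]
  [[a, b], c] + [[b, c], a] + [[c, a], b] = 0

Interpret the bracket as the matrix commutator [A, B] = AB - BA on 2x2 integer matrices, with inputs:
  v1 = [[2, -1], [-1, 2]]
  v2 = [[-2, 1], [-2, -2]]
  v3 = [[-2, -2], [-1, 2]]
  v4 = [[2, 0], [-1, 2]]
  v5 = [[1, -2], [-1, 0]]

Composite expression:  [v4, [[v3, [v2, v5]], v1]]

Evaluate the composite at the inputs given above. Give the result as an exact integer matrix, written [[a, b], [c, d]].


[[-6, 0], [-36, 6]]

[v2, v5] = [[-5, -1], [-2, 5]]
[v3, [v2, v5]] = [[3, -16], [2, -3]]
[[v3, [v2, v5]], v1] = [[18, -6], [6, -18]]
[v4, [[v3, [v2, v5]], v1]] = [[-6, 0], [-36, 6]]


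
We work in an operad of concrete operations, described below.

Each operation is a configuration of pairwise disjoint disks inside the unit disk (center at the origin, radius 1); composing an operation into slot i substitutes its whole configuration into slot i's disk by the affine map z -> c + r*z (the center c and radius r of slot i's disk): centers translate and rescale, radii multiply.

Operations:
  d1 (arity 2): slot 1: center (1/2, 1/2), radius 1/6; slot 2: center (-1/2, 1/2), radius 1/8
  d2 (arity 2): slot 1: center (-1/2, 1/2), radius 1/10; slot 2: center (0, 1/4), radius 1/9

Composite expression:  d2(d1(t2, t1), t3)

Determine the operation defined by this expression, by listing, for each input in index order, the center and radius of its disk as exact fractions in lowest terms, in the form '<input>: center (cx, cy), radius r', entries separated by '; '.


t1: center (-11/20, 11/20), radius 1/80; t2: center (-9/20, 11/20), radius 1/60; t3: center (0, 1/4), radius 1/9

Affine substitution under d2: radii multiply and t-centers shift.
tracing t2 down its 2-map path: center (-9/20, 11/20), radius 1/60
tracing t1 down its 2-map path: center (-11/20, 11/20), radius 1/80
tracing t3 down its 1-map path: center (0, 1/4), radius 1/9


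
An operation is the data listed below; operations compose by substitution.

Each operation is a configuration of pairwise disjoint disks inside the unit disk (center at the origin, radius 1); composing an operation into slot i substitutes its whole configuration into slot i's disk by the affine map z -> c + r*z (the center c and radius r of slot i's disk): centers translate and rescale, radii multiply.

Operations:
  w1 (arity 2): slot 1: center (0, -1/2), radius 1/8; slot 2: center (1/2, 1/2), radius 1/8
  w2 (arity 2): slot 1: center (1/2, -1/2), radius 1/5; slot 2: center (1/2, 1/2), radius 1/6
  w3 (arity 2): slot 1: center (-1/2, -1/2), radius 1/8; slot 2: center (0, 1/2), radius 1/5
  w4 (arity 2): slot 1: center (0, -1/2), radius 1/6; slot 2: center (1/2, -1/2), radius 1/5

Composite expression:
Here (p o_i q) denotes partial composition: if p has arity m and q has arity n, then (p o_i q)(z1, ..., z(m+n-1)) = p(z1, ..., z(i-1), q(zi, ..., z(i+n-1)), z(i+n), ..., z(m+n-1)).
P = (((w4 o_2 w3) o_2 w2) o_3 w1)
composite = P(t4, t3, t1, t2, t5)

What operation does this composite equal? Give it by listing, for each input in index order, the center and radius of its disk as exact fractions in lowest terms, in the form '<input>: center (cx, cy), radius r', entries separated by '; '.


t1: center (33/80, -283/480), radius 1/1920; t2: center (199/480, -281/480), radius 1/1920; t3: center (33/80, -49/80), radius 1/200; t4: center (0, -1/2), radius 1/6; t5: center (1/2, -2/5), radius 1/25

Below w4, radii multiply path by path; the t-disk centers shift.
input t4: applying the 1 nested substitution gives center (0, -1/2), radius 1/6
input t3: applying the 3 nested substitutions gives center (33/80, -49/80), radius 1/200
input t1: applying the 4 nested substitutions gives center (33/80, -283/480), radius 1/1920
input t2: applying the 4 nested substitutions gives center (199/480, -281/480), radius 1/1920
input t5: applying the 2 nested substitutions gives center (1/2, -2/5), radius 1/25


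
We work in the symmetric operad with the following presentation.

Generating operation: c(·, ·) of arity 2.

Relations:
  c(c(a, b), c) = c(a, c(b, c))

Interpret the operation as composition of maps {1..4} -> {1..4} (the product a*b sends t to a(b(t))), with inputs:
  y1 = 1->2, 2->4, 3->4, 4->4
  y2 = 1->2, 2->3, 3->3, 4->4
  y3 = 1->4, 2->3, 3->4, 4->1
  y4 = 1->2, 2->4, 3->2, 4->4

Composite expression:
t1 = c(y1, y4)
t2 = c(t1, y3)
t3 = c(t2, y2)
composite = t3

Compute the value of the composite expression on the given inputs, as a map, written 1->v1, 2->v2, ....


1->4, 2->4, 3->4, 4->4

c(y1, y4) = 1->4, 2->4, 3->4, 4->4
c(c(y1, y4), y3) = 1->4, 2->4, 3->4, 4->4
c(c(c(y1, y4), y3), y2) = 1->4, 2->4, 3->4, 4->4


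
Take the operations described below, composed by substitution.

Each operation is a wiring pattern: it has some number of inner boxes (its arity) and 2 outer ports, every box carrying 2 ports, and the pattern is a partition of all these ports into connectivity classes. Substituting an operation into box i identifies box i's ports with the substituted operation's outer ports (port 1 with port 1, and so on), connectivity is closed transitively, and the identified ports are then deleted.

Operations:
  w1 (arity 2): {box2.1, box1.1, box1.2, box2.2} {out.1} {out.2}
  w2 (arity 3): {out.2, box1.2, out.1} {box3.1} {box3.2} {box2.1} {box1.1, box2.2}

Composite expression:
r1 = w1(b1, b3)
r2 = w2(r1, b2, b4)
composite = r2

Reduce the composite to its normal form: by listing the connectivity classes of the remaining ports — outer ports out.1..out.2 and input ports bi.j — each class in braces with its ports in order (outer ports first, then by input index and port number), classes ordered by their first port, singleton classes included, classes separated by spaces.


Two ports join when wires chain via w2-identified ports.
composing w1 on (b1, b3), with out.j its own outer ports: {out.1} {out.2} {b1.1, b1.2, b3.1, b3.2}
composing w2 on (b1, b3, b2, b4), with out.j its own outer ports: {out.1, out.2} {b1.1, b1.2, b3.1, b3.2} {b2.1} {b2.2} {b4.1} {b4.2}

{out.1, out.2} {b1.1, b1.2, b3.1, b3.2} {b2.1} {b2.2} {b4.1} {b4.2}


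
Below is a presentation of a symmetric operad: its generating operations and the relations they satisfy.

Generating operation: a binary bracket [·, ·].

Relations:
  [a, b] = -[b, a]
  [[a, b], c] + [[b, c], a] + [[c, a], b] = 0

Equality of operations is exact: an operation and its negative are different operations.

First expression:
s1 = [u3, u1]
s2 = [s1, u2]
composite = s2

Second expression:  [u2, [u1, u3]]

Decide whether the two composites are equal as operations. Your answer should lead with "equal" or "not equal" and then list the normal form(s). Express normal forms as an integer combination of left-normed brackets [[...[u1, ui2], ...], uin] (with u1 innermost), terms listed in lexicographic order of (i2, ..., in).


equal — both sides give -[[u1, u3], u2]


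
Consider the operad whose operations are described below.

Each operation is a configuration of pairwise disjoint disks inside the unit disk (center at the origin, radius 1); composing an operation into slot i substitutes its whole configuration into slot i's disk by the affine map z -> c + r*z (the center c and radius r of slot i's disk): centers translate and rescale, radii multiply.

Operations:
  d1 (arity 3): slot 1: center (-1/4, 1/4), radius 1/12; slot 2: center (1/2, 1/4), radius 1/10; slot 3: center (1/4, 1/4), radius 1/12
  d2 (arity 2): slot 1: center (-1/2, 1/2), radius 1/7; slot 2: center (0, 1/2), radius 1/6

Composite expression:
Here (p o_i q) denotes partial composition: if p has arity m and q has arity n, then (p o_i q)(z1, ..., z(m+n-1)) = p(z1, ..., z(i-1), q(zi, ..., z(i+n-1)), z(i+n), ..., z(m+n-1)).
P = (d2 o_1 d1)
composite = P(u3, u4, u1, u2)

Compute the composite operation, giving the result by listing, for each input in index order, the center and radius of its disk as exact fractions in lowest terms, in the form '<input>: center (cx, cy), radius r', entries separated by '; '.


u1: center (-13/28, 15/28), radius 1/84; u2: center (0, 1/2), radius 1/6; u3: center (-15/28, 15/28), radius 1/84; u4: center (-3/7, 15/28), radius 1/70


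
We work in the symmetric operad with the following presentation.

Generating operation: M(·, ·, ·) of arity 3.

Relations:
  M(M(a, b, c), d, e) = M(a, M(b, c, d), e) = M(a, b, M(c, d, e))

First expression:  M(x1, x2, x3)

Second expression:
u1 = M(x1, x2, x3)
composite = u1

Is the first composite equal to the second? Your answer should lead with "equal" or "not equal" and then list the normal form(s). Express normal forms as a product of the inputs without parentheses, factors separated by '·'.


Reducing the first expression gives x1 · x2 · x3
Reducing the second expression gives x1 · x2 · x3
One common form — equal.

equal; the common form is x1 · x2 · x3


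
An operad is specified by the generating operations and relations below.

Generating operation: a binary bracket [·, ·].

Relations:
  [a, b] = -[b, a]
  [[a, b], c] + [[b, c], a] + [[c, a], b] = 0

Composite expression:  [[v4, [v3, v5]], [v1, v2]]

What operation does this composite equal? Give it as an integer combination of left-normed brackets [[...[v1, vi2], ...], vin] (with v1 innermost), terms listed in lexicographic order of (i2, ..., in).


[[[[v1, v2], v3], v5], v4] - [[[[v1, v2], v4], v3], v5] + [[[[v1, v2], v4], v5], v3] - [[[[v1, v2], v5], v3], v4]

A multilinear Lie element is pinned by v1-initial words (v1 innermost).
Composite bracket: [[v4, [v3, v5]], [v1, v2]]
Applying ab - ba throughout gives 16 signed words (2^4 = 16).
Words beginning with v1 determine it all:
  word v1v2v3v5v4 has sign +1, contributing +[[[[v1, v2], v3], v5], v4]
  word v1v2v4v3v5 has sign -1, contributing -[[[[v1, v2], v4], v3], v5]
  word v1v2v4v5v3 has sign +1, contributing +[[[[v1, v2], v4], v5], v3]
  word v1v2v5v3v4 has sign -1, contributing -[[[[v1, v2], v5], v3], v4]


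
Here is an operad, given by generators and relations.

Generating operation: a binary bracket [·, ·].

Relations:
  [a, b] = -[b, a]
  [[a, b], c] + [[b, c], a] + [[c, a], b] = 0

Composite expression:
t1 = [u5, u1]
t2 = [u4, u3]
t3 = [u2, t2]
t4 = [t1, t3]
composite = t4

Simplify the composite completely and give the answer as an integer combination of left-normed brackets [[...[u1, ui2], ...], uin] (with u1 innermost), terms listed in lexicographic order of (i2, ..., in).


[[[[u1, u5], u2], u3], u4] - [[[[u1, u5], u2], u4], u3] - [[[[u1, u5], u3], u4], u2] + [[[[u1, u5], u4], u3], u2]

In the tensor algebra, words opening u1 carry the u1-anchored form.
Composite bracket: [[u5, u1], [u2, [u4, u3]]]
Expanding via [a, b] = ab - ba: 16 signed words (2^4 = 16).
The u1-initial words carry the normal form:
  the word u1u5u2u3u4 carries sign +1 and contributes +[[[[u1, u5], u2], u3], u4]
  the word u1u5u2u4u3 carries sign -1 and contributes -[[[[u1, u5], u2], u4], u3]
  the word u1u5u3u4u2 carries sign -1 and contributes -[[[[u1, u5], u3], u4], u2]
  the word u1u5u4u3u2 carries sign +1 and contributes +[[[[u1, u5], u4], u3], u2]


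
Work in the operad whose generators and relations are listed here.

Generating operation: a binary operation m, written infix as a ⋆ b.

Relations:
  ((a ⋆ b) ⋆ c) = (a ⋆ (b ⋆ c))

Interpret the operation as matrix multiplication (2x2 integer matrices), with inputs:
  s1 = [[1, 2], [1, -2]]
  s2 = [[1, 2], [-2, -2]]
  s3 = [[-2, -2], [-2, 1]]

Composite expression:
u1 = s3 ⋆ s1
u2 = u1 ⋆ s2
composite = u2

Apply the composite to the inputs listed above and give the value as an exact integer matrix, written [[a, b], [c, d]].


[[-4, -8], [11, 10]]

(s3 ⋆ s1) = [[-4, 0], [-1, -6]]
((s3 ⋆ s1) ⋆ s2) = [[-4, -8], [11, 10]]


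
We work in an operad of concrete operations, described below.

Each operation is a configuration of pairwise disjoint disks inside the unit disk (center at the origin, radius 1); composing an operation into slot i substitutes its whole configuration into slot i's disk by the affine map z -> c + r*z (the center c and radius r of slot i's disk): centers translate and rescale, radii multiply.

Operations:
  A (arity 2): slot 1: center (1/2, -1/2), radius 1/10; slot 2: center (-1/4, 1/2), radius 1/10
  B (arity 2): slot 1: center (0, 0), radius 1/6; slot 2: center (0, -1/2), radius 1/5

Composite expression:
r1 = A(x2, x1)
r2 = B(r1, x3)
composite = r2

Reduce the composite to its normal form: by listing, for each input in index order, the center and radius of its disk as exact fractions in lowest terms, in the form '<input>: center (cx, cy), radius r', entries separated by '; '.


x1: center (-1/24, 1/12), radius 1/60; x2: center (1/12, -1/12), radius 1/60; x3: center (0, -1/2), radius 1/5


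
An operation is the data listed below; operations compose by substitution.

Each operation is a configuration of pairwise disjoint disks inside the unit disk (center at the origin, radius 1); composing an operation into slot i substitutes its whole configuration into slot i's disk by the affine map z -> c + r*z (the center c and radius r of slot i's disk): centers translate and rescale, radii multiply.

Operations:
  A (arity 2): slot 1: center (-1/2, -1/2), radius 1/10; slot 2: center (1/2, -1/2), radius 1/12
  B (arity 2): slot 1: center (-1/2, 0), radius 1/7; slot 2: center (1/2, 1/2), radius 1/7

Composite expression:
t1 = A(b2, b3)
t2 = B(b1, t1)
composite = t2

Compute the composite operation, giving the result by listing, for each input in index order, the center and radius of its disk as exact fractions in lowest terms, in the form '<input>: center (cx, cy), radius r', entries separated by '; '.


b1: center (-1/2, 0), radius 1/7; b2: center (3/7, 3/7), radius 1/70; b3: center (4/7, 3/7), radius 1/84

Below B, radii multiply path by path; the b-disk centers shift.
for b1, the 1-step affine chain lands on center (-1/2, 0), radius 1/7
for b2, the 2-step affine chain lands on center (3/7, 3/7), radius 1/70
for b3, the 2-step affine chain lands on center (4/7, 3/7), radius 1/84
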